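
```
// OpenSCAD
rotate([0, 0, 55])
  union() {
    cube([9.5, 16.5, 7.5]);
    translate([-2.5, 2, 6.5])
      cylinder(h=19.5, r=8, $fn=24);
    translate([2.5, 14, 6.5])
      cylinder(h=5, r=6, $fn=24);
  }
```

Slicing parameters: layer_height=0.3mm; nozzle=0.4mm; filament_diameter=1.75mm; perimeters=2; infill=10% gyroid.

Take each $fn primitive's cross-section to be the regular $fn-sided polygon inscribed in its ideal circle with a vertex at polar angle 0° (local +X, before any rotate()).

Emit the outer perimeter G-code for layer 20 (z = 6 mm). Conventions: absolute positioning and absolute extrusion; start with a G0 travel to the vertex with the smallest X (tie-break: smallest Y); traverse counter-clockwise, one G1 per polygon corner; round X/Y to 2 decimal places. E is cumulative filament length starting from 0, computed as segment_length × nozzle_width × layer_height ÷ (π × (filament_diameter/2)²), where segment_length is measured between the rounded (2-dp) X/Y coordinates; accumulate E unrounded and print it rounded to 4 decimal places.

G0 X-13.52 Y9.46 Z6.00
G1 X0.00 Y0.00 E0.8232
G1 X5.45 Y7.78 E1.2971
G1 X-8.07 Y17.25 E2.1207
G1 X-13.52 Y9.46 E2.5950

At z = 6 mm: the 9.5×16.5 cube contributes its full rectangle; the cylinder at (-2.5, 2) is not intersected at this z (z outside [6.5, 26]); the cylinder at (2.5, 14) is not intersected at this z (z outside [6.5, 11.5]); Taking the union: only the 9.5×16.5 cube is present, so the union is just that shape — 1 connected region; (whole slice rotated 55° about Z — lengths, areas and connectivity unchanged). The outline is a single polygon with 4 vertices. Extrusion per mm of travel: 0.4 × 0.3 / (π × 0.875²) = 0.049890. Accumulating E over each segment gives final E = 2.5950.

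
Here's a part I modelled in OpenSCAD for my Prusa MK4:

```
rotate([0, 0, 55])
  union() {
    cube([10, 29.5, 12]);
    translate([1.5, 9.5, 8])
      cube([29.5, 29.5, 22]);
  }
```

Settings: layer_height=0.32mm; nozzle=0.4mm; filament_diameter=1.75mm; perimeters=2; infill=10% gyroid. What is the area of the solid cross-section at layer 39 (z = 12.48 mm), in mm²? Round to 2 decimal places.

870.25 mm²

At z = 12.48 mm: the cube does not reach this height (z outside [0, 12]); the cube at (1.5, 9.5) is present — its section is the full 29.5×29.5 rectangle (area 870.25 mm²); Combining (union): only the 29.5×29.5 cube at (1.5, 9.5) is present, so the union is just that shape — area = 870.25 mm²; (whole slice rotated 55° about Z — lengths, areas and connectivity unchanged). Overall, the cross-section is a single solid region. Net area = 870.25 mm².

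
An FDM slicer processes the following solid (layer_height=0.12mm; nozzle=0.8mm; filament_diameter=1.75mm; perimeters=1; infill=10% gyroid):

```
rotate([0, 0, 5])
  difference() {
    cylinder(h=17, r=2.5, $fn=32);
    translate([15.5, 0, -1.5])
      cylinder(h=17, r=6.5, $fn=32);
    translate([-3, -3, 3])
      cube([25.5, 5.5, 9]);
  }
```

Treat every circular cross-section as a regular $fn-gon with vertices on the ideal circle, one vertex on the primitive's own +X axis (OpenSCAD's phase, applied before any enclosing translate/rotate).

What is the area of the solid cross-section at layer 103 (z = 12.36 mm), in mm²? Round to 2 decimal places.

19.51 mm²

At z = 12.36 mm: the cylinder: section is a regular 32-gon, circumradius r=2.5 (area = (32/2)·2.500²·sin(360°/32) = 19.51 mm²); the r=6.5 cylinder at (15.5, 0) contributes a regular 32-gon of circumradius 6.5 (area = (32/2)·6.500²·sin(360°/32) = 131.88 mm²); the cube at (-3, -3) does not reach this height (z outside [3, 12]); Taking the first minus the rest: starting from the r=2.5 cylinder (19.51 mm²), the r=6.5 cylinder at (15.5, 0) misses the remaining region (no effect) — area = 19.51 mm²; (rotated 5° about Z; rotation is an isometry so areas/perimeters/island counts are preserved). Overall, the cross-section is a single solid region. Net area = 19.51 mm².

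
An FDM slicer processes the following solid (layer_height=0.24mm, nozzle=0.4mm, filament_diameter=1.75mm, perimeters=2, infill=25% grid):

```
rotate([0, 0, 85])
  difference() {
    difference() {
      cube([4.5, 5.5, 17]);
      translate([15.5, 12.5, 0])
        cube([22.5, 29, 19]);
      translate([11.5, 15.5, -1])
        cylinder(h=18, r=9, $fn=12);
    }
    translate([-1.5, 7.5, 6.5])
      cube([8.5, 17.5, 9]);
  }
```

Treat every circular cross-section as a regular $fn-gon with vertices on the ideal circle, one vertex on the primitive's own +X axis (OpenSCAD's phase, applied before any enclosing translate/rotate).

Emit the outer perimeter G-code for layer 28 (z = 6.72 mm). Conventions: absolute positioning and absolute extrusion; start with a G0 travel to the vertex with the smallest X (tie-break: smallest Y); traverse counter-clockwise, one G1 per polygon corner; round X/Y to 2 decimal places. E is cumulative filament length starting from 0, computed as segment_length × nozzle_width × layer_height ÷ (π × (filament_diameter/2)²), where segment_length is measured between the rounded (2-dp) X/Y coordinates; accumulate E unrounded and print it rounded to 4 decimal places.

At z = 6.72 mm: the 4.5×5.5 cube contributes its full rectangle; the 22.5×29 cube at (15.5, 12.5) contributes its full rectangle; the r=9 cylinder at (11.5, 15.5) gives a regular 12-gon of circumradius 9 (constant along its height); Taking the first minus the rest: starting from the 4.5×5.5 cube, the 22.5×29 cube at (15.5, 12.5) misses the remaining region (no effect); the r=9 cylinder at (11.5, 15.5) misses the remaining region (no effect) — 1 connected region; the cube at (-1.5, 7.5) is present — its section is the full 8.5×17.5 rectangle; Subtracting the remaining from the first: starting from the result so far, the 8.5×17.5 cube at (-1.5, 7.5) misses the remaining region (no effect) — 1 connected region; (whole slice rotated 85° about Z — lengths, areas and connectivity unchanged). The outline is a single polygon with 4 vertices. Extrusion per mm of travel: 0.4 × 0.24 / (π × 0.875²) = 0.039912. Accumulating E over each segment gives final E = 0.7981.

G0 X-5.48 Y0.48 Z6.72
G1 X0.00 Y0.00 E0.2196
G1 X0.39 Y4.48 E0.3990
G1 X-5.09 Y4.96 E0.6186
G1 X-5.48 Y0.48 E0.7981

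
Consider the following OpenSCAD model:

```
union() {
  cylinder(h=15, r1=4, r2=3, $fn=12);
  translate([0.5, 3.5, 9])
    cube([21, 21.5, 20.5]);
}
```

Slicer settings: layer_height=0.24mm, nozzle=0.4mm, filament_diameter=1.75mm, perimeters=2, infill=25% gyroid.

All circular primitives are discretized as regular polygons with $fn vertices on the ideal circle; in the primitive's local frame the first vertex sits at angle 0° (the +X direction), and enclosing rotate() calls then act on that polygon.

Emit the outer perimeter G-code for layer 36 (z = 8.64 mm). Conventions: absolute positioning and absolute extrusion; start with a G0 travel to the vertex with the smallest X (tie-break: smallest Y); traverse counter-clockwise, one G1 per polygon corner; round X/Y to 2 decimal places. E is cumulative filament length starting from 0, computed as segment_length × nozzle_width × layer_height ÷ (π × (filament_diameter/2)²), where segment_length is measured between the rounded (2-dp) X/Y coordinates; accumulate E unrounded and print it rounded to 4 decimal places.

At z = 8.64 mm: the cone contributes a regular 12-gon of circumradius 3.424 (interpolated between r1=4 and r2=3 at t=0.576); the cube at (0.5, 3.5) is absent (z outside [9, 29.5]); Combining (union): only the cone is present, so the union is just that shape — 1 connected region. The outline is a single polygon with 12 vertices. Extrusion per mm of travel: 0.4 × 0.24 / (π × 0.875²) = 0.039912. Accumulating E over each segment gives final E = 0.8491.

G0 X-3.42 Y0.00 Z8.64
G1 X-2.97 Y-1.71 E0.0706
G1 X-1.71 Y-2.97 E0.1417
G1 X0.00 Y-3.42 E0.2123
G1 X1.71 Y-2.97 E0.2828
G1 X2.97 Y-1.71 E0.3540
G1 X3.42 Y0.00 E0.4245
G1 X2.97 Y1.71 E0.4951
G1 X1.71 Y2.97 E0.5662
G1 X0.00 Y3.42 E0.6368
G1 X-1.71 Y2.97 E0.7074
G1 X-2.97 Y1.71 E0.7785
G1 X-3.42 Y0.00 E0.8491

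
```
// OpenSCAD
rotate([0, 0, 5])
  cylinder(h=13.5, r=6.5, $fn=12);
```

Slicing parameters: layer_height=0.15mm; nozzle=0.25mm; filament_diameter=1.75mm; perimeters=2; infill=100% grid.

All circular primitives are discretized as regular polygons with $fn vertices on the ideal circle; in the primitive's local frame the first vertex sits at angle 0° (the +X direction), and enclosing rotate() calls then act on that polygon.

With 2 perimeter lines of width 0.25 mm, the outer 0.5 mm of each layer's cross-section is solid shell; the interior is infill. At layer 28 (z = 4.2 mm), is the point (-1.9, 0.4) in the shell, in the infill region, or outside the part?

infill

At z = 4.2 mm: the cylinder: section is a regular 12-gon, circumradius r=6.5; (rotated 5° about Z; rotation is an isometry so areas/perimeters/island counts are preserved). Overall, the cross-section is a single solid region. Undo the 5° rotation: the query point maps to (-1.858, 0.564) in the un-rotated model frame. The nearest boundary edge runs (-5.63, 3.25)→(-6.50, 0.00); distance from the point to it = 4.34 mm. The point is inside the cross-section and 4.34 mm from the nearest boundary — more than the 0.5 mm shell width (2 × 0.25), so it's in the infill interior.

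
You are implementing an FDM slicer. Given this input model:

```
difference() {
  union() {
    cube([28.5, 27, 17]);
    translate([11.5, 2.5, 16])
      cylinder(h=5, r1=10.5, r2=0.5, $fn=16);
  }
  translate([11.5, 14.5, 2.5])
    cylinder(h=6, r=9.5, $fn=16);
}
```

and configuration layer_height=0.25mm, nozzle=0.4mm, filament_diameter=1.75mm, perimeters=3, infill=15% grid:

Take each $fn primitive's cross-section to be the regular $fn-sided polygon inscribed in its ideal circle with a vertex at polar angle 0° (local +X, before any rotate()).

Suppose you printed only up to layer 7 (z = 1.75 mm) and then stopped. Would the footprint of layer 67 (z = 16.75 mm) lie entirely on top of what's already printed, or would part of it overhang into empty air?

Compare the two slices. At z = 1.75: the 28.5×27 cube contributes its full rectangle (area 769.50 mm²); the cone at (11.5, 2.5) is absent (z outside [16, 21]); Taking the union: only the 28.5×27 cube is present, so the union is just that shape — area = 769.50 mm²; the cylinder at (11.5, 14.5) is absent (z outside [2.5, 8.5]); Subtracting the remaining from the first: none of the subtracted shapes is present at this height, so that combined region is unchanged — area = 769.50 mm². At z = 16.75: the 28.5×27 cube contributes its full rectangle (area 769.50 mm²); the cone at (11.5, 2.5): at t=0.150 of its height the radius interpolates to r₁+(r₂−r₁)t = 9.000, giving a regular 16-gon of that circumradius (area = (16/2)·9.000²·sin(360°/16) = 247.98 mm²); Taking the union: the regions partially overlap — summed areas 1017.48 mm² minus the doubly-counted overlap 167.75 mm² gives 849.73 mm² — area = 849.73 mm²; the cylinder at (11.5, 14.5) is not intersected at this z (z outside [2.5, 8.5]); Taking the first minus the rest: none of the subtracted shapes is present at this height, so the result so far is unchanged — area = 849.73 mm². Checking containment: at z = 16.75 the cross-section extends beyond the z = 1.75 cross-section by about 80.23 mm².

part overhangs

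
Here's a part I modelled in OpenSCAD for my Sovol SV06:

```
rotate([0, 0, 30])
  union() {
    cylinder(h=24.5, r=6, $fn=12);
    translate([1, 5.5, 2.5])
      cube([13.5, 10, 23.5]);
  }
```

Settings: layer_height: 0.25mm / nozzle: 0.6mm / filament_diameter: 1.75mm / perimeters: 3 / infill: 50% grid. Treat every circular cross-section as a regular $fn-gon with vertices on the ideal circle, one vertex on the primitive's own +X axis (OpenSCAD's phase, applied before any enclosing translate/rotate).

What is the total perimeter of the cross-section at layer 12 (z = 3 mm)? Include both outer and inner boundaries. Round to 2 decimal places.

82.28 mm

At z = 3 mm: the cylinder: section is a regular 12-gon, circumradius r=6 (perimeter = 2·12·6.000·sin(180°/12) = 37.27 mm); the cube at (1, 5.5) is present — its section is the full 13.5×10 rectangle (perimeter 47.00 mm); Merging all regions: the regions partially overlap (shared area 0.10 mm²), so the edge portions inside another operand are dropped and the merged outline is re-measured after clipping — boundary = 82.28 mm; (rotated 30° about Z; rotation is an isometry so areas/perimeters/island counts are preserved). Overall, the cross-section is a single solid region. Total boundary length (outer) = 82.28 mm.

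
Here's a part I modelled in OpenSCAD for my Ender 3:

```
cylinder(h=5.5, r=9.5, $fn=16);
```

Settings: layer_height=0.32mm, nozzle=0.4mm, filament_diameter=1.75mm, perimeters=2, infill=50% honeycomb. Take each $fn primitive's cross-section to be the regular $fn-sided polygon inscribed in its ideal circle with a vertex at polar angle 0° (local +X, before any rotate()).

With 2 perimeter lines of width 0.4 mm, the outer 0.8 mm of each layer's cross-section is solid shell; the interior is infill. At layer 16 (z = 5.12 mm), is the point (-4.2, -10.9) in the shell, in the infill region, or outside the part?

At z = 5.12 mm: the cylinder: section is a regular 16-gon, circumradius r=9.5. Overall, the cross-section is a single solid region. The nearest boundary edge runs (-6.72, -6.72)→(-3.64, -8.78); distance from the point to it = 2.20 mm. The point is not inside any of the regions above, so it lies outside the cross-section (2.20 mm from the nearest boundary).

outside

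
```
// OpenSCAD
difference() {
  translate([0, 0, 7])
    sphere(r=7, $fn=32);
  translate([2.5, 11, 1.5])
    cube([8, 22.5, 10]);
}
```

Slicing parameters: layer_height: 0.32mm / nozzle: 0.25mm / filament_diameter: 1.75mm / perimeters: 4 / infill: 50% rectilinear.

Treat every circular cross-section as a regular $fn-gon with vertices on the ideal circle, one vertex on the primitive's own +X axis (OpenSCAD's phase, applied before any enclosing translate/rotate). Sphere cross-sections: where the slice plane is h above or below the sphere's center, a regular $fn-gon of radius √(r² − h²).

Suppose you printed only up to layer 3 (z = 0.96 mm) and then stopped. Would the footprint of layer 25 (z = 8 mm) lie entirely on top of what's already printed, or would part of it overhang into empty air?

part overhangs

Compare the two slices. At z = 0.96: the r=7 sphere slices to a regular 32-gon of circumradius 3.538 (√(r²−h²) with h=6.04 from center) (area = (32/2)·3.538²·sin(360°/32) = 39.08 mm²); the cube at (2.5, 11) does not reach this height (z outside [1.5, 11.5]); Taking the first minus the rest: none of the subtracted shapes is present at this height, so the r=7 sphere is unchanged — area = 39.08 mm². At z = 8: the r=7 sphere contributes a regular 32-gon of circumradius √(7²−1²) = 6.928 (area = (32/2)·6.928²·sin(360°/32) = 149.83 mm²); the 8×22.5 cube at (2.5, 11) contributes its full rectangle (area 180.00 mm²); Subtracting the remaining from the first: starting from the r=7 sphere (149.83 mm²), the 8×22.5 cube at (2.5, 11) misses the remaining region (no effect) — area = 149.83 mm². Checking containment: at z = 8 the cross-section extends beyond the z = 0.96 cross-section by about 110.75 mm².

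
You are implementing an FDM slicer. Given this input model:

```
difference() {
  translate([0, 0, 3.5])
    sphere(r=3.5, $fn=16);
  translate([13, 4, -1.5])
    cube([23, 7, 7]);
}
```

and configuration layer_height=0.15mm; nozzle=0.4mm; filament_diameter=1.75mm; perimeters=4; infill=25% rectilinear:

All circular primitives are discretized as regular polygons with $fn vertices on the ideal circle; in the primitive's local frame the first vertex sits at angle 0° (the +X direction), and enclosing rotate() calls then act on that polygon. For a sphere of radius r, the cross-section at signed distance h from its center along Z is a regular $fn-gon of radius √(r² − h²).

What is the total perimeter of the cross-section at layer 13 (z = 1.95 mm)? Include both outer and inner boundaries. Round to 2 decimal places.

At z = 1.95 mm: the r=3.5 sphere contributes a regular 16-gon of circumradius √(3.5²−1.55²) = 3.138 (perimeter = 2·16·3.138·sin(180°/16) = 19.59 mm); the 23×7 cube at (13, 4) contributes its full rectangle (perimeter 60.00 mm); Subtracting the remaining from the first: starting from the r=3.5 sphere, the 23×7 cube at (13, 4) misses the remaining region (no effect) — boundary = 19.59 mm. Overall, the cross-section is a single solid region. Total boundary length (outer) = 19.59 mm.

19.59 mm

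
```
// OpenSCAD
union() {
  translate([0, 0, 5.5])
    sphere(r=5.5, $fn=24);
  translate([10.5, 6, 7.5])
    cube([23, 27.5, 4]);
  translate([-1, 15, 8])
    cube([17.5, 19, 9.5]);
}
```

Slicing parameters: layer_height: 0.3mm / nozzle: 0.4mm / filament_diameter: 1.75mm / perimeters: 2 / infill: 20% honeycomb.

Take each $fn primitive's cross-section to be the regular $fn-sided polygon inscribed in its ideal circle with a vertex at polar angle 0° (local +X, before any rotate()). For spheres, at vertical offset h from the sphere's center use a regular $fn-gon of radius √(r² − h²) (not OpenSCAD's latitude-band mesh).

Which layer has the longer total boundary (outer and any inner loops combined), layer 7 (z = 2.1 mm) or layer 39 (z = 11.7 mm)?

Layer 7 (z = 2.1): the r=5.5 sphere contributes a regular 24-gon of circumradius √(5.5²−3.4²) = 4.323 (perimeter = 2·24·4.323·sin(180°/24) = 27.09 mm); the cube at (10.5, 6) does not reach this height (z outside [7.5, 11.5]); the cube at (-1, 15) is not intersected at this z (z outside [8, 17.5]); Combining (union): only the r=5.5 sphere is present, so the union is just that shape — boundary = 27.09 mm. So its perimeter = 27.09 mm. Layer 39 (z = 11.7): the sphere does not reach this height (|z−center|=6.200 > r=5.5); the cube at (10.5, 6) is not intersected at this z (z outside [7.5, 11.5]); the cube at (-1, 15) (footprint 17.5×19) is included at this height (perimeter 73.00 mm); Combining (union): only the 17.5×19 cube at (-1, 15) is present, so the union is just that shape — boundary = 73.00 mm. So its perimeter = 73.00 mm. Layer 39 is larger (73.00 vs 27.09 mm).

layer 39 (z = 11.7 mm)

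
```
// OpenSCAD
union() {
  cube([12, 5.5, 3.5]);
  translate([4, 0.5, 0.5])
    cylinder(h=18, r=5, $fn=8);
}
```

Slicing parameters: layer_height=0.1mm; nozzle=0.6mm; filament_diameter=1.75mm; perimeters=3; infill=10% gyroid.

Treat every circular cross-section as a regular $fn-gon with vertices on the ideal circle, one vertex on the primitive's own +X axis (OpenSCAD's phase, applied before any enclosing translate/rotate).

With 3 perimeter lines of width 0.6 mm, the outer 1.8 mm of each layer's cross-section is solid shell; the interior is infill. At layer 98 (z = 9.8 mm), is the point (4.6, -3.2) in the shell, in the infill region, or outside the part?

shell

At z = 9.8 mm: the cube is absent (z outside [0, 3.5]); the cylinder at (4, 0.5): section is a regular 8-gon, circumradius r=5; Combining (union): only the r=5 cylinder at (4, 0.5) is present, so the union is just that shape — 1 connected region. Overall, the cross-section is a single solid region. The nearest boundary edge runs (4.00, -4.50)→(7.54, -3.04); distance from the point to it = 0.97 mm. The point is inside the cross-section, 0.97 mm from the nearest boundary — within the 1.8 mm shell band (3 × 0.6).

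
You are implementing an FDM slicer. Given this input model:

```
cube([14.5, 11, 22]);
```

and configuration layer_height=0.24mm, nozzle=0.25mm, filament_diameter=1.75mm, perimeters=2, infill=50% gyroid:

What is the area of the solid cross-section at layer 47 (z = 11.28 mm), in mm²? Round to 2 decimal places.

At z = 11.28 mm: the 14.5×11 cube contributes its full rectangle (area 159.50 mm²). Overall, the cross-section is a single solid region. Net area = 159.50 mm².

159.50 mm²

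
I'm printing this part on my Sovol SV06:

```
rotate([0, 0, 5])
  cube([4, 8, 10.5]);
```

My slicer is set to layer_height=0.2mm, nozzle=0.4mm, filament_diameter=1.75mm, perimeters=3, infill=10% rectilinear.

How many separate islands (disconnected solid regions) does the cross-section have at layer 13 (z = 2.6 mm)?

1

At z = 2.6 mm: the 4×8 cube contributes its full rectangle; (whole slice rotated 5° about Z — lengths, areas and connectivity unchanged). Overall, the cross-section is a single solid region. Island count = 1.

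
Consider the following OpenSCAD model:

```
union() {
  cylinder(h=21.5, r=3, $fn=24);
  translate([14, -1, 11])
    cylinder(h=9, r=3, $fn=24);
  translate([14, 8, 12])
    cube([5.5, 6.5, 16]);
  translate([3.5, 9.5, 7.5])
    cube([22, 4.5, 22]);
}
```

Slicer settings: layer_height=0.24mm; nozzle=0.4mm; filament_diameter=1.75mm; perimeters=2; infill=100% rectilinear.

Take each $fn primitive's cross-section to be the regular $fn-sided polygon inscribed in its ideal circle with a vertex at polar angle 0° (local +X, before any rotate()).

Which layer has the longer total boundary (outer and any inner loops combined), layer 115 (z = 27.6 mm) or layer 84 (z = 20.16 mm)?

Layer 115 (z = 27.6): the cylinder is not intersected at this z (z outside [0, 21.5]); the cylinder at (14, -1) is not intersected at this z (z outside [11, 20]); the 5.5×6.5 cube at (14, 8) contributes its full rectangle (perimeter 24.00 mm); the cube at (3.5, 9.5) is present — its section is the full 22×4.5 rectangle (perimeter 53.00 mm); Taking the union: the regions partially overlap (shared area 24.75 mm²), so the edge portions inside another operand are dropped and the merged outline is re-measured after clipping — boundary = 57.00 mm. So its perimeter = 57.00 mm. Layer 84 (z = 20.16): the r=3 cylinder gives a regular 24-gon of circumradius 3 (constant along its height) (perimeter = 2·24·3.000·sin(180°/24) = 18.80 mm); the cylinder at (14, -1) is not intersected at this z (z outside [11, 20]); the 5.5×6.5 cube at (14, 8) contributes its full rectangle (perimeter 24.00 mm); the cube at (3.5, 9.5) (footprint 22×4.5) is included at this height (perimeter 53.00 mm); Combining (union): the regions partially overlap (shared area 24.75 mm²), so the edge portions inside another operand are dropped and the merged outline is re-measured after clipping — boundary = 75.80 mm. So its perimeter = 75.80 mm. Layer 84 is larger (75.80 vs 57.00 mm).

layer 84 (z = 20.16 mm)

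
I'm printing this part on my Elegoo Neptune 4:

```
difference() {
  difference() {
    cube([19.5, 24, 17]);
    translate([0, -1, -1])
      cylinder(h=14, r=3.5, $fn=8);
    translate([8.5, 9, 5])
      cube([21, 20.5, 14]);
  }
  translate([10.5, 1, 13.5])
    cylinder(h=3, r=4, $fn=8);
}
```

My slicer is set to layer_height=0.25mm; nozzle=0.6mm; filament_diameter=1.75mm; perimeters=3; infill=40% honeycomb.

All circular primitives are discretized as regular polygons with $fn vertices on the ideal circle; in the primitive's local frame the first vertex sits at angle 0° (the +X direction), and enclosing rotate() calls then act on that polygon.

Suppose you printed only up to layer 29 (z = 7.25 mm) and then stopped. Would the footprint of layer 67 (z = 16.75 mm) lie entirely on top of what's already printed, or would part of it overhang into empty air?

part overhangs

Compare the two slices. At z = 7.25: the cube is present — its section is the full 19.5×24 rectangle (area 468.00 mm²); the r=3.5 cylinder at (0, -1) gives a regular 8-gon of circumradius 3.5 (constant along its height) (area = (8/2)·3.500²·sin(360°/8) = 34.65 mm²); the cube at (8.5, 9) (footprint 21×20.5) is included at this height (area 430.50 mm²); Subtracting the remaining from the first: starting from the 19.5×24 cube (468.00 mm²), the r=3.5 cylinder at (0, -1) partially overlaps it — only the 5.37 mm² overlap (of its 34.65 mm²) is removed, clipping the outline; the 21×20.5 cube at (8.5, 9) partially overlaps it — only the 165.00 mm² overlap (of its 430.50 mm²) is removed, clipping the outline — area = 297.63 mm²; the cylinder at (10.5, 1) is absent (z outside [13.5, 16.5]); After the difference (first − rest): none of the subtracted shapes is present at this height, so that combined region is unchanged — area = 297.63 mm². At z = 16.75: the 19.5×24 cube contributes its full rectangle (area 468.00 mm²); the cylinder at (0, -1) is not intersected at this z (z outside [-1, 13]); the cube at (8.5, 9) is present — its section is the full 21×20.5 rectangle (area 430.50 mm²); After the difference (first − rest): starting from the 19.5×24 cube (468.00 mm²), the 21×20.5 cube at (8.5, 9) partially overlaps it — only the 165.00 mm² overlap (of its 430.50 mm²) is removed, clipping the outline — area = 303.00 mm²; the cylinder at (10.5, 1) is not intersected at this z (z outside [13.5, 16.5]); Subtracting the remaining from the first: none of the subtracted shapes is present at this height, so that combined region is unchanged — area = 303.00 mm². Checking containment: at z = 16.75 the cross-section extends beyond the z = 7.25 cross-section by about 5.37 mm².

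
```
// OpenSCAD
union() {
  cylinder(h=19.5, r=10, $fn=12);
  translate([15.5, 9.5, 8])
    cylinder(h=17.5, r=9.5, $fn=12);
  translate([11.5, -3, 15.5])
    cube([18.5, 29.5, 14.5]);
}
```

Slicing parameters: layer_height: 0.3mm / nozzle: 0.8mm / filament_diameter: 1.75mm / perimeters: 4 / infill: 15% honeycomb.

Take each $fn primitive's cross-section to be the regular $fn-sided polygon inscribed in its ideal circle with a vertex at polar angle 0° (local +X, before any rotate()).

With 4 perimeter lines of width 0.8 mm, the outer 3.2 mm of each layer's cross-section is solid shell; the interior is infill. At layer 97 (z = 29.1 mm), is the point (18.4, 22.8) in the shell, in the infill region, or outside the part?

infill

At z = 29.1 mm: the cylinder is absent (z outside [0, 19.5]); the cylinder at (15.5, 9.5) is not intersected at this z (z outside [8, 25.5]); the cube at (11.5, -3) (footprint 18.5×29.5) is included at this height; Taking the union: only the 18.5×29.5 cube at (11.5, -3) is present, so the union is just that shape — 1 connected region. Overall, the cross-section is a single solid region. The nearest boundary edge runs (30.00, 26.50)→(11.50, 26.50); distance from the point to it = 3.70 mm. The point is inside the cross-section and 3.70 mm from the nearest boundary — more than the 3.2 mm shell width (4 × 0.8), so it's in the infill interior.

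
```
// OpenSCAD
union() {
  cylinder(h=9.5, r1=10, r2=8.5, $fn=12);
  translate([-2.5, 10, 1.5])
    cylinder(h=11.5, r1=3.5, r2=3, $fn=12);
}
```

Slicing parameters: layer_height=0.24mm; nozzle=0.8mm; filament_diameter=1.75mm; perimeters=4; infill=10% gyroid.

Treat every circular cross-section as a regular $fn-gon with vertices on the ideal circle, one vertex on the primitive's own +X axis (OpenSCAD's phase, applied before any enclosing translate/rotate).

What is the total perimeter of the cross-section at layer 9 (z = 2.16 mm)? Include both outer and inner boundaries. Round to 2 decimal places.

67.17 mm

At z = 2.16 mm: the cone: at t=0.227 of its height the radius interpolates to r₁+(r₂−r₁)t = 9.659, giving a regular 12-gon of that circumradius (perimeter = 2·12·9.659·sin(180°/12) = 60.00 mm); the cone at (-2.5, 10) (r1=3.5→r2=3) has section circumradius 3.471 here — a regular 12-gon (perimeter = 2·12·3.471·sin(180°/12) = 21.56 mm); Merging all regions: the regions partially overlap (shared area 11.23 mm²), so the edge portions inside another operand are dropped and the merged outline is re-measured after clipping — boundary = 67.17 mm. Overall, the cross-section is a single solid region. Total boundary length (outer) = 67.17 mm.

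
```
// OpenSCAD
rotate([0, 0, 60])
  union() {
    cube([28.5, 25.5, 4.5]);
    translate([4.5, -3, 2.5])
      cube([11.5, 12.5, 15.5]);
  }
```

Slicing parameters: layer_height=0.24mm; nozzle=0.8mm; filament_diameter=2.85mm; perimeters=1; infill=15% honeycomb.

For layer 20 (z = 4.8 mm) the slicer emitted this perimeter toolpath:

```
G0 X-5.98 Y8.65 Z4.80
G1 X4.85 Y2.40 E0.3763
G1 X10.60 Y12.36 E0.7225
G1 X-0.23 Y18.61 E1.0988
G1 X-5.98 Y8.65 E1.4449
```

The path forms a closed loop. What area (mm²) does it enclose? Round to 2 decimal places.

Apply the shoelace formula to the sequence of (X, Y) vertices; enclosed area = 143.80 mm².

143.80 mm²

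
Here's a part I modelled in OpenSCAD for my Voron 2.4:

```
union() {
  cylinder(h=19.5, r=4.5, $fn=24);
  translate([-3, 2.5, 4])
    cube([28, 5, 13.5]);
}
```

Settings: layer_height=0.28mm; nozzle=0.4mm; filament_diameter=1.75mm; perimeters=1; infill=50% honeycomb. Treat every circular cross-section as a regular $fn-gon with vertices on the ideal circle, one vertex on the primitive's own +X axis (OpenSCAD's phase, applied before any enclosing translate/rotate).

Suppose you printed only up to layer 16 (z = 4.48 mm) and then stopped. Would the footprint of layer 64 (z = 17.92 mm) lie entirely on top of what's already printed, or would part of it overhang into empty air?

Compare the two slices. At z = 4.48: the r=4.5 cylinder contributes a regular 24-gon of circumradius 4.5 (area = (24/2)·4.500²·sin(360°/24) = 62.89 mm²); the cube at (-3, 2.5) is present — its section is the full 28×5 rectangle (area 140.00 mm²); Combining (union): the regions partially overlap — summed areas 202.89 mm² minus the doubly-counted overlap 9.98 mm² gives 192.91 mm² — area = 192.91 mm². At z = 17.92: the cylinder: section is a regular 24-gon, circumradius r=4.5 (area = (24/2)·4.500²·sin(360°/24) = 62.89 mm²); the cube at (-3, 2.5) does not reach this height (z outside [4, 17.5]); Taking the union: only the r=4.5 cylinder is present, so the union is just that shape — area = 62.89 mm². Checking containment: the cross-section at z = 17.92 is a subset of the cross-section at z = 4.48.

entirely on top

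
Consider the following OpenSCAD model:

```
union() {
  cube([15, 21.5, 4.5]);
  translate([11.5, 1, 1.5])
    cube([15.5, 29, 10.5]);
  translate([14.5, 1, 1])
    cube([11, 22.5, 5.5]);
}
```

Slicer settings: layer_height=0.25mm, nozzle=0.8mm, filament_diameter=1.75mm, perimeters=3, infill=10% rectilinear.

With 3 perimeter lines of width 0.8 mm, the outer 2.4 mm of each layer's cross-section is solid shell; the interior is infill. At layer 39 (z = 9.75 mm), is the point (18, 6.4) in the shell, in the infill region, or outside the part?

infill

At z = 9.75 mm: the cube is not intersected at this z (z outside [0, 4.5]); the cube at (11.5, 1) (footprint 15.5×29) is included at this height; the cube at (14.5, 1) is not intersected at this z (z outside [1, 6.5]); Taking the union: only the 15.5×29 cube at (11.5, 1) is present, so the union is just that shape — 1 connected region. Overall, the cross-section is a single solid region. The nearest boundary edge runs (11.50, 1.00)→(27.00, 1.00); distance from the point to it = 5.40 mm. The point is inside the cross-section and 5.40 mm from the nearest boundary — more than the 2.4 mm shell width (3 × 0.8), so it's in the infill interior.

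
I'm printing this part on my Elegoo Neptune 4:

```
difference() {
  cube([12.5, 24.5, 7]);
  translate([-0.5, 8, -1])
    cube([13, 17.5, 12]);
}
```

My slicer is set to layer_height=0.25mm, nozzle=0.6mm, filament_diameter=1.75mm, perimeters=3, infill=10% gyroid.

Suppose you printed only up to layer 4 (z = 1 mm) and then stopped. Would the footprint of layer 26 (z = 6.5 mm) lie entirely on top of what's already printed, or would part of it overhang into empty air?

entirely on top

Compare the two slices. At z = 1: the cube (footprint 12.5×24.5) is included at this height (area 306.25 mm²); the cube at (-0.5, 8) is present — its section is the full 13×17.5 rectangle (area 227.50 mm²); After the difference (first − rest): starting from the 12.5×24.5 cube (306.25 mm²), the 13×17.5 cube at (-0.5, 8) partially overlaps it — only the 206.25 mm² overlap (of its 227.50 mm²) is removed, clipping the outline — area = 100.00 mm². At z = 6.5: the 12.5×24.5 cube contributes its full rectangle (area 306.25 mm²); the cube at (-0.5, 8) (footprint 13×17.5) is included at this height (area 227.50 mm²); After the difference (first − rest): starting from the 12.5×24.5 cube (306.25 mm²), the 13×17.5 cube at (-0.5, 8) partially overlaps it — only the 206.25 mm² overlap (of its 227.50 mm²) is removed, clipping the outline — area = 100.00 mm². Checking containment: the cross-section at z = 6.5 is a subset of the cross-section at z = 1.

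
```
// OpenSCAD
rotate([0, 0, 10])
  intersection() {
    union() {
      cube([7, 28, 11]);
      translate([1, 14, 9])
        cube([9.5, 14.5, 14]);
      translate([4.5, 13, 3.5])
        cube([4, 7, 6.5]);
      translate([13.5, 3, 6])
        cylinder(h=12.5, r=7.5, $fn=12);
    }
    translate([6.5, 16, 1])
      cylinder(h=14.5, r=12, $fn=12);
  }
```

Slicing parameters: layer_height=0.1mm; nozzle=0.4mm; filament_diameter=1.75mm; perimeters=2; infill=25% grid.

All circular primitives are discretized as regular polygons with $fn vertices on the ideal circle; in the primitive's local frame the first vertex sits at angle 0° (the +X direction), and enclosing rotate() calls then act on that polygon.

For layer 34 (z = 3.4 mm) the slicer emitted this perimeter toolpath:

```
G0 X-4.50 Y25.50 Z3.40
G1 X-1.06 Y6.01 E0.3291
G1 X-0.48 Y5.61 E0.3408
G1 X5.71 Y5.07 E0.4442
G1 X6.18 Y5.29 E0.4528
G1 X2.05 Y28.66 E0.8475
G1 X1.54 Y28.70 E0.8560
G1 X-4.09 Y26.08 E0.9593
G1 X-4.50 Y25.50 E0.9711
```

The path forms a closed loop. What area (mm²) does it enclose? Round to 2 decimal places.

Apply the shoelace formula to the sequence of (X, Y) vertices; enclosed area = 156.46 mm².

156.46 mm²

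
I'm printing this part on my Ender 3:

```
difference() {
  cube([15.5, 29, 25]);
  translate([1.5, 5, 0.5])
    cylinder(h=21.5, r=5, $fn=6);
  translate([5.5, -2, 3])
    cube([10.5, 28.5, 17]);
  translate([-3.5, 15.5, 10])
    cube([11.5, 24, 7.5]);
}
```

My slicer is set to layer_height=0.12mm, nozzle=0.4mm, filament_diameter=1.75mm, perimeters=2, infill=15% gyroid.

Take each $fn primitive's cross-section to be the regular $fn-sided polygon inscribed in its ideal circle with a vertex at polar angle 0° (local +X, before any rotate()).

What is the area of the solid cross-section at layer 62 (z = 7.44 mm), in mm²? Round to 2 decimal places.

At z = 7.44 mm: the cube is present — its section is the full 15.5×29 rectangle (area 449.50 mm²); the r=5 cylinder at (1.5, 5) contributes a regular 6-gon of circumradius 5 (area = (6/2)·5.000²·sin(360°/6) = 64.95 mm²); the cube at (5.5, -2) (footprint 10.5×28.5) is included at this height (area 299.25 mm²); the cube at (-3.5, 15.5) is not intersected at this z (z outside [10, 17.5]); Taking the first minus the rest: starting from the 15.5×29 cube (449.50 mm²), the r=5 cylinder at (1.5, 5) partially overlaps it — only the 45.47 mm² overlap (of its 64.95 mm²) is removed, clipping the outline; the 10.5×28.5 cube at (5.5, -2) partially overlaps it — only the 263.27 mm² overlap (of its 299.25 mm²) is removed, clipping the outline — area = 140.77 mm². Overall, the cross-section has 2 separate islands. Net area = 140.77 mm².

140.77 mm²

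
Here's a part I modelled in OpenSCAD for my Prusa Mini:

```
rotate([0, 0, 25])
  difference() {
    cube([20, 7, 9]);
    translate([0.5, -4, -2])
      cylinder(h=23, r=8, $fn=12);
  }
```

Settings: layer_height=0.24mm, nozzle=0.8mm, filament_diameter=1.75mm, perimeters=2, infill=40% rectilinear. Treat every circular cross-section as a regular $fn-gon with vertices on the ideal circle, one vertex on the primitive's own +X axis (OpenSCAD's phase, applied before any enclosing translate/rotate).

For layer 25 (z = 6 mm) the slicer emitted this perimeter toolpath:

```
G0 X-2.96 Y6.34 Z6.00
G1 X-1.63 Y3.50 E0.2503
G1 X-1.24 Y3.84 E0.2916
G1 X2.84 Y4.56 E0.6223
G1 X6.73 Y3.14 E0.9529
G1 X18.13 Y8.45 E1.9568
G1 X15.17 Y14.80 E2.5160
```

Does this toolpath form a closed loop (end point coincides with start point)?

no

Start point (G0): (-2.96, 6.34). End point (last G1): the path does not return to the start — open.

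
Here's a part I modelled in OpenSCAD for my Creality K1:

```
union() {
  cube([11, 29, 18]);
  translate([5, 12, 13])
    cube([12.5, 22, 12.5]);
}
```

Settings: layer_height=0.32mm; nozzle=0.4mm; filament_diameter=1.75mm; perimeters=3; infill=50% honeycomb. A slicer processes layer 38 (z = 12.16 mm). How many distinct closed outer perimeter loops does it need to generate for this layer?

At z = 12.16 mm: the cube (footprint 11×29) is included at this height; the cube at (5, 12) is absent (z outside [13, 25.5]); Taking the union: only the 11×29 cube is present, so the union is just that shape — 1 connected region. The result has 1 disconnected region.

1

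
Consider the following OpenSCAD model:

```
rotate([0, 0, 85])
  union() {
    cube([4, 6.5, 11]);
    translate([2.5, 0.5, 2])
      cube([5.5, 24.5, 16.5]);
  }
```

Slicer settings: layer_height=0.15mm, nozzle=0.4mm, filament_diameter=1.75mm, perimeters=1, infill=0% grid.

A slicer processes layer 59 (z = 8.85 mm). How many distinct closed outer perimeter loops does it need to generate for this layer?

1

At z = 8.85 mm: the cube (footprint 4×6.5) is included at this height; the cube at (2.5, 0.5) (footprint 5.5×24.5) is included at this height; Taking the union: the regions partially overlap (shared area 9.00 mm²), so overlapping operands fuse into one piece — 1 connected region; (whole slice rotated 85° about Z — lengths, areas and connectivity unchanged). The result has 1 disconnected region.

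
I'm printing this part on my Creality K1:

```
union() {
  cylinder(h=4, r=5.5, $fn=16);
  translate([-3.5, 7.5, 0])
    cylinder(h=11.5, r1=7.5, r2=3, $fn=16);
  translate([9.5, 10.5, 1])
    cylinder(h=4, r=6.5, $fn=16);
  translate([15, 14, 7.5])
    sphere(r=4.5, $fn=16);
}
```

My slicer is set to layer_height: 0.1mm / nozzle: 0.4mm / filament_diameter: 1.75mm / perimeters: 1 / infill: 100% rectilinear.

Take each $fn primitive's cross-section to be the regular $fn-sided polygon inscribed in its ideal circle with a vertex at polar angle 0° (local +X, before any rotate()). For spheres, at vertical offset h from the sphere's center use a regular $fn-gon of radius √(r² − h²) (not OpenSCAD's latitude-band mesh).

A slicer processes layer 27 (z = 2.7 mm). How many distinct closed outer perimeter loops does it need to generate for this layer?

At z = 2.7 mm: the cylinder: section is a regular 16-gon, circumradius r=5.5; the cone at (-3.5, 7.5) (r1=7.5→r2=3) has section circumradius 6.443 here — a regular 16-gon; the r=6.5 cylinder at (9.5, 10.5) contributes a regular 16-gon of circumradius 6.5; the sphere at (15, 14) does not reach this height (|z−center|=4.800 > r=4.5); Combining (union): the regions partially overlap (shared area 20.24 mm²), so overlapping operands fuse into one piece — 2 connected regions. The result has 2 disconnected regions.

2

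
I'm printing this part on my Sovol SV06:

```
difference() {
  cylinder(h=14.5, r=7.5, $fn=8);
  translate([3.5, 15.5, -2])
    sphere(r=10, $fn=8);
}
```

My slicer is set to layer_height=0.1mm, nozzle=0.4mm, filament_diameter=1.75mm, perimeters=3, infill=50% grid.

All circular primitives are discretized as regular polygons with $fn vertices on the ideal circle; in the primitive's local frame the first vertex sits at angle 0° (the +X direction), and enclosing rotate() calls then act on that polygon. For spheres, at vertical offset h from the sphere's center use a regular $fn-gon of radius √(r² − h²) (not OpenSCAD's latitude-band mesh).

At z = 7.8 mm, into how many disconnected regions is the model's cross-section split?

1

At z = 7.8 mm: the cylinder: section is a regular 8-gon, circumradius r=7.5; the r=10 sphere at (3.5, 15.5) contributes a regular 8-gon of circumradius √(10²−9.8²) = 1.990; Subtracting the remaining from the first: starting from the r=7.5 cylinder, the r=10 sphere at (3.5, 15.5) misses the remaining region (no effect) — 1 connected region. The result has 1 disconnected region.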